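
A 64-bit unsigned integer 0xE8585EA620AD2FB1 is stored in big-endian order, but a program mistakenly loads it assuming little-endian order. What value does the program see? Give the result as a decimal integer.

Stored big-endian, the bytes at ascending addresses are E8 58 5E A6 20 AD 2F B1.
Read back as little-endian, the first byte is least significant, giving 0xB12FAD20A65E58E8.
0xB12FAD20A65E58E8 = 12767613824360405224.

12767613824360405224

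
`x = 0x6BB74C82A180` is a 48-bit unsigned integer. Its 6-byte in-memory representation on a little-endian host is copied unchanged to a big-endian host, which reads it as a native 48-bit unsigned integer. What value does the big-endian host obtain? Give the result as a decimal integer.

141431164155755

Stored little-endian, the bytes at ascending addresses are 80 A1 82 4C B7 6B.
Read back as big-endian, the last byte is least significant, giving 0x80A1824CB76B.
0x80A1824CB76B = 141431164155755.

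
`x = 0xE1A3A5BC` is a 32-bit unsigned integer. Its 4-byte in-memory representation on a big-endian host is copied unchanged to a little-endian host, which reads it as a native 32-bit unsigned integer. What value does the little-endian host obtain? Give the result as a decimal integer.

Stored big-endian, the bytes at ascending addresses are E1 A3 A5 BC.
Read back as little-endian, the first byte is least significant, giving 0xBCA5A3E1.
0xBCA5A3E1 = 3164972001.

3164972001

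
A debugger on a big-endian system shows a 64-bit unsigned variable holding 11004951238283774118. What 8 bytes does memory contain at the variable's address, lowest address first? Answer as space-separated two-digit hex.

98 B9 70 D8 30 66 48 A6

11004951238283774118 in hexadecimal, padded to 64 bits, is 0x98B970D8306648A6.
Split into bytes (most-significant first): 98 B9 70 D8 30 66 48 A6.
Big-endian: lowest address holds the most-significant byte.
So the memory order matches the most-significant-first order: 98 B9 70 D8 30 66 48 A6.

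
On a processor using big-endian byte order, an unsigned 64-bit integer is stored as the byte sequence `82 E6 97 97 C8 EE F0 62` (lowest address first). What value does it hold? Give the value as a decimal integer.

Big-endian stores the most-significant byte at the lowest address.
The bytes are already most-significant first: 0x82E69797C8EEF062.
0x82E69797C8EEF062 = 9432393147741040738.

9432393147741040738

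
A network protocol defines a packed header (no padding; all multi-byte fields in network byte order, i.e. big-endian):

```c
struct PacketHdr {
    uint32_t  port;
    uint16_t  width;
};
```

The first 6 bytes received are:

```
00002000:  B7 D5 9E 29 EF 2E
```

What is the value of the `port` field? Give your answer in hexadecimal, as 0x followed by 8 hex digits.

`port` is the first field, at byte offset 0, occupying 4 bytes.
Bytes at offsets 0..3: B7 D5 9E 29.
In big-endian order the high byte comes first in memory.
The bytes are already most-significant first: 0xB7D59E29.

0xB7D59E29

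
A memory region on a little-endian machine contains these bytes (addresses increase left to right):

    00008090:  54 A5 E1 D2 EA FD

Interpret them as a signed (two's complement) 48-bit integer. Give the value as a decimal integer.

-2289974532780

Little-endian stores the least-significant byte at the lowest address.
Reassemble most-significant byte first: FD EA D2 E1 A5 54 → 0xFDEAD2E1A554.
Top bit is set, so as a signed 48-bit value this is 0xFDEAD2E1A554 − 2^48 = -2289974532780.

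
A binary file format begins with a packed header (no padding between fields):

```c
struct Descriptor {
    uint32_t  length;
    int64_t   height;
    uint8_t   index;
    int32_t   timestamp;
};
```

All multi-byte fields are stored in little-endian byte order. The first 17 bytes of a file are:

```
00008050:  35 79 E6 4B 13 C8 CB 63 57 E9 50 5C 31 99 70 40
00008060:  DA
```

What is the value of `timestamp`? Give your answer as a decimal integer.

`timestamp` follows `length` (4 B), `height` (8 B), `index` (1 B), so it starts at offset 4 + 8 + 1 = 13 and occupies 4 bytes.
Bytes at offsets 13..16: 99 70 40 DA.
Little-endian: lowest address holds the least-significant byte.
Reassemble most-significant byte first: DA 40 70 99 → 0xDA407099.
Top bit is set, so as a signed 32-bit value this is 0xDA407099 − 2^32 = -633311079.

-633311079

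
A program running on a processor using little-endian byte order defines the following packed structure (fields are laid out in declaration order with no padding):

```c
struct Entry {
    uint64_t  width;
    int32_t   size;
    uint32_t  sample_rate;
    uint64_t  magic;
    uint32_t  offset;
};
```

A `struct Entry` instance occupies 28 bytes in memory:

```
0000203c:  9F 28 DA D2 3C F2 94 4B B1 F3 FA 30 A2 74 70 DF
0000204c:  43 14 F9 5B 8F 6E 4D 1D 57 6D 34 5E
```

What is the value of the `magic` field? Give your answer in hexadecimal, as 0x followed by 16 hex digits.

`magic` follows `width` (8 B), `size` (4 B), `sample_rate` (4 B), so it starts at offset 8 + 4 + 4 = 16 and occupies 8 bytes.
Bytes at offsets 16..23: 43 14 F9 5B 8F 6E 4D 1D.
In little-endian order the low byte comes first in memory.
Reassemble most-significant byte first: 1D 4D 6E 8F 5B F9 14 43 → 0x1D4D6E8F5BF91443.

0x1D4D6E8F5BF91443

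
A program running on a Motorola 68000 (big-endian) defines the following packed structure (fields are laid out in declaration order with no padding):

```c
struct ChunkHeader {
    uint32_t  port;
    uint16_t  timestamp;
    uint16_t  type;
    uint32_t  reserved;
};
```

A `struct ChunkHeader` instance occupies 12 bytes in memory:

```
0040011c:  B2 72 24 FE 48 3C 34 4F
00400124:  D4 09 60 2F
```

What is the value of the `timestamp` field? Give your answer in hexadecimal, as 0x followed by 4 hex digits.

0x483C

`timestamp` follows `port` (4 bytes), so it starts at byte offset 4 and occupies 2 bytes.
Bytes at offsets 4..5: 48 3C.
In big-endian order the high byte comes first in memory.
The bytes are already most-significant first: 0x483C.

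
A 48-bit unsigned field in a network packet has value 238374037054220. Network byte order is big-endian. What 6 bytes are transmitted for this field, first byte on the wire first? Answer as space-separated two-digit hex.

238374037054220 in hexadecimal, padded to 48 bits, is 0xD8CCC7CD630C.
Split into bytes (most-significant first): D8 CC C7 CD 63 0C.
Big-endian stores the most-significant byte at the lowest address.
So the memory order matches the most-significant-first order: D8 CC C7 CD 63 0C.

D8 CC C7 CD 63 0C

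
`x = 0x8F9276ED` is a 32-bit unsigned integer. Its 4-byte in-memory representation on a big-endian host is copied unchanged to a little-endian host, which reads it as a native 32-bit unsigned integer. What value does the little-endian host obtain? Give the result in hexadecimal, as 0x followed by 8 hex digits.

0xED76928F

Stored big-endian, the bytes at ascending addresses are 8F 92 76 ED.
Read back as little-endian, the first byte is least significant, giving 0xED76928F.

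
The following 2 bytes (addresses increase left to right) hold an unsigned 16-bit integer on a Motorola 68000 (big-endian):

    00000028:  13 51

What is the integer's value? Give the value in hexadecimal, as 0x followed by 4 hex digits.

In big-endian order the high byte comes first in memory.
The bytes are already most-significant first: 0x1351.

0x1351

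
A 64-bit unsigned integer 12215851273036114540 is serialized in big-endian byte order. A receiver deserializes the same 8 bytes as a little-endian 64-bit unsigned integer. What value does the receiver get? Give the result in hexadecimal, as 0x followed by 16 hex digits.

0x6C2A52AE026C87A9

12215851273036114540 in 64-bit hexadecimal is 0xA9876C02AE522A6C.
Stored big-endian, the bytes at ascending addresses are A9 87 6C 02 AE 52 2A 6C.
Read back as little-endian, the first byte is least significant, giving 0x6C2A52AE026C87A9.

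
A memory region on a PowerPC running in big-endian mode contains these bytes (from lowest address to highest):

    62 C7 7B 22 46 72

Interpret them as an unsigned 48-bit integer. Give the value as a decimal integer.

108608903857778

Big-endian: lowest address holds the most-significant byte.
The bytes are already most-significant first: 0x62C77B224672.
0x62C77B224672 = 108608903857778.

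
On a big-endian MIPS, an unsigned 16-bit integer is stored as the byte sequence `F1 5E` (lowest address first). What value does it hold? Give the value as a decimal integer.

Big-endian: lowest address holds the most-significant byte.
The bytes are already most-significant first: 0xF15E.
0xF15E = 61790.

61790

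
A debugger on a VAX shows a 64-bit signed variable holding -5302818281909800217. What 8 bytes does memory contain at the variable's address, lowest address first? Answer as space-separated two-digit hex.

E7 B2 51 3E DE 9A 68 B6

Two's complement of -5302818281909800217 in 64 bits: 5302818281909800217 = 0x49976521C1AE4D19; invert → 0xB6689ADE3E51B2E6; add 1 → 0xB6689ADE3E51B2E7.
Split into bytes (most-significant first): B6 68 9A DE 3E 51 B2 E7.
In little-endian order the low byte comes first in memory.
So at ascending addresses the bytes are E7 B2 51 3E DE 9A 68 B6.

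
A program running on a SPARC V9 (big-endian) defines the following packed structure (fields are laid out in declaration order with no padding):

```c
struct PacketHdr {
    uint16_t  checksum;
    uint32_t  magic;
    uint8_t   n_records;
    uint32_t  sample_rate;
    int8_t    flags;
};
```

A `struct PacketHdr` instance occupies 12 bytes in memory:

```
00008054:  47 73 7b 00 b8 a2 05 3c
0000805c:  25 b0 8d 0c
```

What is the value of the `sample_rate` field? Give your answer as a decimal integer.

`sample_rate` follows `checksum` (2 B), `magic` (4 B), `n_records` (1 B), so it starts at offset 2 + 4 + 1 = 7 and occupies 4 bytes.
Bytes at offsets 7..10: 3C 25 B0 8D.
In big-endian order the high byte comes first in memory.
The bytes are already most-significant first: 0x3C25B08D.
0x3C25B08D = 1009102989.

1009102989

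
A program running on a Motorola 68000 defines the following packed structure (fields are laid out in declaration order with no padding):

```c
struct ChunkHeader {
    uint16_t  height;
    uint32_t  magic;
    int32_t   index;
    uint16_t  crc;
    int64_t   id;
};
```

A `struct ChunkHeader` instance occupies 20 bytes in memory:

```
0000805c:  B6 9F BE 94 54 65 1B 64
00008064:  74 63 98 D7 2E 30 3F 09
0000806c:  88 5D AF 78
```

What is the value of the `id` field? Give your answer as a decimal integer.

`id` follows `height` (2 B), `magic` (4 B), `index` (4 B), `crc` (2 B), so it starts at offset 2 + 4 + 4 + 2 = 12 and occupies 8 bytes.
Bytes at offsets 12..19: 2E 30 3F 09 88 5D AF 78.
Big-endian: lowest address holds the most-significant byte.
The bytes are already most-significant first: 0x2E303F09885DAF78.
0x2E303F09885DAF78 = 3328229434801893240.

3328229434801893240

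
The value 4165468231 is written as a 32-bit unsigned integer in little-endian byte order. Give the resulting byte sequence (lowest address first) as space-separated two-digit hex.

47 00 48 F8

4165468231 in hexadecimal, padded to 32 bits, is 0xF8480047.
Split into bytes (most-significant first): F8 48 00 47.
Little-endian: lowest address holds the least-significant byte.
So at ascending addresses the bytes are 47 00 48 F8.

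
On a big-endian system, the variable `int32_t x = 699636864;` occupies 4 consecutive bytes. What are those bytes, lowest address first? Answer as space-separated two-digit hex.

699636864 in hexadecimal, padded to 32 bits, is 0x29B39C80.
Split into bytes (most-significant first): 29 B3 9C 80.
Big-endian: lowest address holds the most-significant byte.
So the memory order matches the most-significant-first order: 29 B3 9C 80.

29 B3 9C 80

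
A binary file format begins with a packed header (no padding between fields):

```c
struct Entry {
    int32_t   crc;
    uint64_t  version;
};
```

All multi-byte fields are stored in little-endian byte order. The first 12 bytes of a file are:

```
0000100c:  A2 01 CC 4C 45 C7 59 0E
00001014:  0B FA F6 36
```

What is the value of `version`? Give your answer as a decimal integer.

`version` follows `crc` (4 bytes), so it starts at byte offset 4 and occupies 8 bytes.
Bytes at offsets 4..11: 45 C7 59 0E 0B FA F6 36.
Little-endian stores the least-significant byte at the lowest address.
Reassemble most-significant byte first: 36 F6 FA 0B 0E 59 C7 45 → 0x36F6FA0B0E59C745.
0x36F6FA0B0E59C745 = 3960627847711278917.

3960627847711278917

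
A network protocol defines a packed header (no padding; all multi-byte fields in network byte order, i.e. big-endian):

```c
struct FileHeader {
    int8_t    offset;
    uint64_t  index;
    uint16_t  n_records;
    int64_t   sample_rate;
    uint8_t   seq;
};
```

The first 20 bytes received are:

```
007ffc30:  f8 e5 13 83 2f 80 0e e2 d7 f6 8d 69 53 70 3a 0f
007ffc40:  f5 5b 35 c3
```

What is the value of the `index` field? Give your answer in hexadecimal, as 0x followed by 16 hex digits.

`index` follows `offset` (1 byte), so it starts at byte offset 1 and occupies 8 bytes.
Bytes at offsets 1..8: E5 13 83 2F 80 0E E2 D7.
Big-endian stores the most-significant byte at the lowest address.
The bytes are already most-significant first: 0xE513832F800EE2D7.

0xE513832F800EE2D7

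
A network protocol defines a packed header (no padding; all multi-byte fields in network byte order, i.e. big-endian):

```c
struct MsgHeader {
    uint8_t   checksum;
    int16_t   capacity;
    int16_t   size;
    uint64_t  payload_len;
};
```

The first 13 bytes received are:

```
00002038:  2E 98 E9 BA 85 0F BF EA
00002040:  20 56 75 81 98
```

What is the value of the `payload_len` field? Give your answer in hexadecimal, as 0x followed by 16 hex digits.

`payload_len` follows `checksum` (1 B), `capacity` (2 B), `size` (2 B), so it starts at offset 1 + 2 + 2 = 5 and occupies 8 bytes.
Bytes at offsets 5..12: 0F BF EA 20 56 75 81 98.
Big-endian stores the most-significant byte at the lowest address.
The bytes are already most-significant first: 0x0FBFEA2056758198.

0x0FBFEA2056758198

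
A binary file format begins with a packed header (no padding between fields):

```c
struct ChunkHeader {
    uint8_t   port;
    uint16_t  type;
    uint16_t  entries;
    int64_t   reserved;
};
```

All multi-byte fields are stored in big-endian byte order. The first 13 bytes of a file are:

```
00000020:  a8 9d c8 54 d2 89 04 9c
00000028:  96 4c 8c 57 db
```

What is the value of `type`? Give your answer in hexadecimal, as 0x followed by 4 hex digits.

`type` follows `port` (1 byte), so it starts at byte offset 1 and occupies 2 bytes.
Bytes at offsets 1..2: 9D C8.
In big-endian order the high byte comes first in memory.
The bytes are already most-significant first: 0x9DC8.

0x9DC8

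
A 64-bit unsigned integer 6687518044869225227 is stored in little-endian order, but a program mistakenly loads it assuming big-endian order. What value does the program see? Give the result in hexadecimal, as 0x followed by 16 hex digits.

6687518044869225227 in 64-bit hexadecimal is 0x5CCED63AD571EB0B.
Stored little-endian, the bytes at ascending addresses are 0B EB 71 D5 3A D6 CE 5C.
Read back as big-endian, the last byte is least significant, giving 0x0BEB71D53AD6CE5C.

0x0BEB71D53AD6CE5C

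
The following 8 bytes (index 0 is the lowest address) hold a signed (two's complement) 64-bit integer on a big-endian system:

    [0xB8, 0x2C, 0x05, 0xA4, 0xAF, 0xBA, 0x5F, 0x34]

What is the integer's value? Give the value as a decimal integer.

-5175755666874540236

Big-endian: lowest address holds the most-significant byte.
The bytes are already most-significant first: 0xB82C05A4AFBA5F34.
Top bit is set, so as a signed 64-bit value this is 0xB82C05A4AFBA5F34 − 2^64 = -5175755666874540236.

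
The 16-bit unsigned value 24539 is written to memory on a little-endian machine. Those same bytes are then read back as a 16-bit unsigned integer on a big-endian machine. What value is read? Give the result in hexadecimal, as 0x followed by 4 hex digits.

0xDB5F

24539 in 16-bit hexadecimal is 0x5FDB.
Stored little-endian, the bytes at ascending addresses are DB 5F.
Read back as big-endian, the last byte is least significant, giving 0xDB5F.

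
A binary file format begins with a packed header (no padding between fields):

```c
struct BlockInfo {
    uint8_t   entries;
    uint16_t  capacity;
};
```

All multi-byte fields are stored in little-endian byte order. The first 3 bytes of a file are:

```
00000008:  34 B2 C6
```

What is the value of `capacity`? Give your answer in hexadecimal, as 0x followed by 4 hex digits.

`capacity` follows `entries` (1 byte), so it starts at byte offset 1 and occupies 2 bytes.
Bytes at offsets 1..2: B2 C6.
Little-endian: lowest address holds the least-significant byte.
Reassemble most-significant byte first: C6 B2 → 0xC6B2.

0xC6B2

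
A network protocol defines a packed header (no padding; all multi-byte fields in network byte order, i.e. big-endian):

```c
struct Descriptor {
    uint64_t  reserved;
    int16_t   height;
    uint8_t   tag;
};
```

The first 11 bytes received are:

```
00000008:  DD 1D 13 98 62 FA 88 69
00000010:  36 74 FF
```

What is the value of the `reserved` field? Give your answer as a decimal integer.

`reserved` is the first field, at byte offset 0, occupying 8 bytes.
Bytes at offsets 0..7: DD 1D 13 98 62 FA 88 69.
Big-endian: lowest address holds the most-significant byte.
The bytes are already most-significant first: 0xDD1D139862FA8869.
0xDD1D139862FA8869 = 15932912601923225705.

15932912601923225705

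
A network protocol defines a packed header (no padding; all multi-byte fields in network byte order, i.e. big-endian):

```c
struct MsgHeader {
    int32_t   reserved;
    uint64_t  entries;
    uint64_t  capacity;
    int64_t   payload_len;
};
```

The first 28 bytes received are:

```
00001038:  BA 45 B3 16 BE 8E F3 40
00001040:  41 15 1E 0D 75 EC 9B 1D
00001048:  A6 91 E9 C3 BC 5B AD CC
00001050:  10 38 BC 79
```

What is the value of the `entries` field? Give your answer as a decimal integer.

13731179771194580493

`entries` follows `reserved` (4 bytes), so it starts at byte offset 4 and occupies 8 bytes.
Bytes at offsets 4..11: BE 8E F3 40 41 15 1E 0D.
In big-endian order the high byte comes first in memory.
The bytes are already most-significant first: 0xBE8EF34041151E0D.
0xBE8EF34041151E0D = 13731179771194580493.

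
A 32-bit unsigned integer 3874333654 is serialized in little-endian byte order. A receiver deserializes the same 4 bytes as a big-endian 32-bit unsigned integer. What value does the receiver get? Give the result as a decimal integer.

3601067494

3874333654 in 32-bit hexadecimal is 0xE6EDA3D6.
Stored little-endian, the bytes at ascending addresses are D6 A3 ED E6.
Read back as big-endian, the last byte is least significant, giving 0xD6A3EDE6.
0xD6A3EDE6 = 3601067494.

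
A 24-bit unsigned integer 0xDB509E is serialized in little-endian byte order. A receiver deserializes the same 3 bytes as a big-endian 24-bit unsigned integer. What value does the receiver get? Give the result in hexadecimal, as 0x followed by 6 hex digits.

Stored little-endian, the bytes at ascending addresses are 9E 50 DB.
Read back as big-endian, the last byte is least significant, giving 0x9E50DB.

0x9E50DB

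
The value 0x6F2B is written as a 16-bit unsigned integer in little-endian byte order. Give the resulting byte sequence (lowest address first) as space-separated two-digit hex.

2B 6F

Split into bytes (most-significant first): 6F 2B.
Little-endian stores the least-significant byte at the lowest address.
So at ascending addresses the bytes are 2B 6F.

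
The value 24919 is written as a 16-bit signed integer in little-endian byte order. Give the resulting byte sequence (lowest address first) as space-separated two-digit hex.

57 61

24919 in hexadecimal, padded to 16 bits, is 0x6157.
Split into bytes (most-significant first): 61 57.
Little-endian: lowest address holds the least-significant byte.
So at ascending addresses the bytes are 57 61.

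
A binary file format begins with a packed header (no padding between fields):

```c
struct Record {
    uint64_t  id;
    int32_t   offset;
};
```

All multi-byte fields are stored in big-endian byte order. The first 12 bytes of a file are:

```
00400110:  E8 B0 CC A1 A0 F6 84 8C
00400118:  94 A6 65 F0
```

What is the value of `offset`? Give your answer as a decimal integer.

`offset` follows `id` (8 bytes), so it starts at byte offset 8 and occupies 4 bytes.
Bytes at offsets 8..11: 94 A6 65 F0.
Big-endian stores the most-significant byte at the lowest address.
The bytes are already most-significant first: 0x94A665F0.
Top bit is set, so as a signed 32-bit value this is 0x94A665F0 − 2^32 = -1801034256.

-1801034256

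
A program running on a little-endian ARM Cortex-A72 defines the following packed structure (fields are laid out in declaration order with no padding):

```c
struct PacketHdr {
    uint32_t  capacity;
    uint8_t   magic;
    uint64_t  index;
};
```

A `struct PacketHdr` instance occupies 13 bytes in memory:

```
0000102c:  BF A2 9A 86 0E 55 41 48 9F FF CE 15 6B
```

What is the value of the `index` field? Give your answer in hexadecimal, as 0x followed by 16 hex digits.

`index` follows `capacity` (4 B), `magic` (1 B), so it starts at offset 4 + 1 = 5 and occupies 8 bytes.
Bytes at offsets 5..12: 55 41 48 9F FF CE 15 6B.
Little-endian stores the least-significant byte at the lowest address.
Reassemble most-significant byte first: 6B 15 CE FF 9F 48 41 55 → 0x6B15CEFF9F484155.

0x6B15CEFF9F484155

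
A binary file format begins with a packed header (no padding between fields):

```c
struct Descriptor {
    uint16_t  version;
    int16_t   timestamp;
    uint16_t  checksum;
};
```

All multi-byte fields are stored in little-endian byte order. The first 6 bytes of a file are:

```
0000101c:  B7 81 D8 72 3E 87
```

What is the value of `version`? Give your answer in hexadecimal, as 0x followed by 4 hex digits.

`version` is the first field, at byte offset 0, occupying 2 bytes.
Bytes at offsets 0..1: B7 81.
In little-endian order the low byte comes first in memory.
Reassemble most-significant byte first: 81 B7 → 0x81B7.

0x81B7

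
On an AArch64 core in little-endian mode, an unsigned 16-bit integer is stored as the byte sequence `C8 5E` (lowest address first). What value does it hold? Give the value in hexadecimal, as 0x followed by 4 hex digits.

0x5EC8

In little-endian order the low byte comes first in memory.
Reassemble most-significant byte first: 5E C8 → 0x5EC8.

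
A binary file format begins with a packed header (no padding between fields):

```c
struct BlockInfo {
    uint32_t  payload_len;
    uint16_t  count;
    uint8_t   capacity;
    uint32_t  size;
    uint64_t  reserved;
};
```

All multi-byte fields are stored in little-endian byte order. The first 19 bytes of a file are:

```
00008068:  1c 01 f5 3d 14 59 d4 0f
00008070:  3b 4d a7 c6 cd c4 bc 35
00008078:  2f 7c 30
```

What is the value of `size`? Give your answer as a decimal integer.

2806856463

`size` follows `payload_len` (4 B), `count` (2 B), `capacity` (1 B), so it starts at offset 4 + 2 + 1 = 7 and occupies 4 bytes.
Bytes at offsets 7..10: 0F 3B 4D A7.
Little-endian stores the least-significant byte at the lowest address.
Reassemble most-significant byte first: A7 4D 3B 0F → 0xA74D3B0F.
0xA74D3B0F = 2806856463.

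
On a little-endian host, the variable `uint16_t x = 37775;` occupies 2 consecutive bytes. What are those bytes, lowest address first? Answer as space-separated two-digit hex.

8F 93

37775 in hexadecimal, padded to 16 bits, is 0x938F.
Split into bytes (most-significant first): 93 8F.
Little-endian stores the least-significant byte at the lowest address.
So at ascending addresses the bytes are 8F 93.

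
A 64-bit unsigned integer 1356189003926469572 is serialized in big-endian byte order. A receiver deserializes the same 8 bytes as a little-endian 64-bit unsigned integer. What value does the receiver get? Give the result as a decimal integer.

14194030681908498962

1356189003926469572 in 64-bit hexadecimal is 0x12D226B6B353FBC4.
Stored big-endian, the bytes at ascending addresses are 12 D2 26 B6 B3 53 FB C4.
Read back as little-endian, the first byte is least significant, giving 0xC4FB53B3B626D212.
0xC4FB53B3B626D212 = 14194030681908498962.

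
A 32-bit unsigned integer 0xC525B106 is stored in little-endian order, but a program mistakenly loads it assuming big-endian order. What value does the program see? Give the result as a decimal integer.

112272837

Stored little-endian, the bytes at ascending addresses are 06 B1 25 C5.
Read back as big-endian, the last byte is least significant, giving 0x06B125C5.
0x06B125C5 = 112272837.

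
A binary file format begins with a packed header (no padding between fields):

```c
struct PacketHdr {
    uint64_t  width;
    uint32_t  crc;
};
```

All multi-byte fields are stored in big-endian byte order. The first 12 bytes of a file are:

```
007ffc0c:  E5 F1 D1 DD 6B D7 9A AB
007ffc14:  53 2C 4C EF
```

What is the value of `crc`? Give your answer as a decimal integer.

`crc` follows `width` (8 bytes), so it starts at byte offset 8 and occupies 4 bytes.
Bytes at offsets 8..11: 53 2C 4C EF.
In big-endian order the high byte comes first in memory.
The bytes are already most-significant first: 0x532C4CEF.
0x532C4CEF = 1395412207.

1395412207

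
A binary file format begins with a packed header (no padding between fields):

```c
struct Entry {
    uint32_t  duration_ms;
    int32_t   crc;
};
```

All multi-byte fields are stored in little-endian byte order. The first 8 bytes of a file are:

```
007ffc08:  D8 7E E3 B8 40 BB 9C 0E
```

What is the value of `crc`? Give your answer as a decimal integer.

`crc` follows `duration_ms` (4 bytes), so it starts at byte offset 4 and occupies 4 bytes.
Bytes at offsets 4..7: 40 BB 9C 0E.
Little-endian stores the least-significant byte at the lowest address.
Reassemble most-significant byte first: 0E 9C BB 40 → 0x0E9CBB40.
0x0E9CBB40 = 245152576.

245152576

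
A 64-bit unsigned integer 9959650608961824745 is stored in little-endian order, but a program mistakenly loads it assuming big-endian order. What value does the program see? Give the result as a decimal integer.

16800446251719538570

9959650608961824745 in 64-bit hexadecimal is 0x8A37C975DA2C27E9.
Stored little-endian, the bytes at ascending addresses are E9 27 2C DA 75 C9 37 8A.
Read back as big-endian, the last byte is least significant, giving 0xE9272CDA75C9378A.
0xE9272CDA75C9378A = 16800446251719538570.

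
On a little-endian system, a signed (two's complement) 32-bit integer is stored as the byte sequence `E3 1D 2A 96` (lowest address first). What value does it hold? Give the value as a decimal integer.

In little-endian order the low byte comes first in memory.
Reassemble most-significant byte first: 96 2A 1D E3 → 0x962A1DE3.
Top bit is set, so as a signed 32-bit value this is 0x962A1DE3 − 2^32 = -1775624733.

-1775624733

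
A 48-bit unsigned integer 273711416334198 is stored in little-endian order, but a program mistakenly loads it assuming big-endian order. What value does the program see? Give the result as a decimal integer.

130668967751928

273711416334198 in 48-bit hexadecimal is 0xF8F067BDD776.
Stored little-endian, the bytes at ascending addresses are 76 D7 BD 67 F0 F8.
Read back as big-endian, the last byte is least significant, giving 0x76D7BD67F0F8.
0x76D7BD67F0F8 = 130668967751928.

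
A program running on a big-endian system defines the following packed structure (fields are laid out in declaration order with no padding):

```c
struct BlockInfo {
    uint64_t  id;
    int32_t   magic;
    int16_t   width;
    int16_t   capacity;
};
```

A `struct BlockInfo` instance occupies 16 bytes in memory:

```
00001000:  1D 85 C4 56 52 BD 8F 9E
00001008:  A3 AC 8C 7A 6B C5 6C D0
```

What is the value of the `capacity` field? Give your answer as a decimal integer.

27856

`capacity` follows `id` (8 B), `magic` (4 B), `width` (2 B), so it starts at offset 8 + 4 + 2 = 14 and occupies 2 bytes.
Bytes at offsets 14..15: 6C D0.
Big-endian: lowest address holds the most-significant byte.
The bytes are already most-significant first: 0x6CD0.
0x6CD0 = 27856.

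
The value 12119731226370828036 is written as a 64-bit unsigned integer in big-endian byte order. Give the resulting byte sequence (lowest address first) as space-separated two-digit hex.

A8 31 EF 56 59 0A E7 04

12119731226370828036 in hexadecimal, padded to 64 bits, is 0xA831EF56590AE704.
Split into bytes (most-significant first): A8 31 EF 56 59 0A E7 04.
Big-endian: lowest address holds the most-significant byte.
So the memory order matches the most-significant-first order: A8 31 EF 56 59 0A E7 04.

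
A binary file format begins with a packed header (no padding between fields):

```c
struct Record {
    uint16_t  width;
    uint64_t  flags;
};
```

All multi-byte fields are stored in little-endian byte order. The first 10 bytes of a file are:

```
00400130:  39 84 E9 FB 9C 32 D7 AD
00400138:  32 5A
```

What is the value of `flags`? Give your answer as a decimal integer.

6499448352027769833

`flags` follows `width` (2 bytes), so it starts at byte offset 2 and occupies 8 bytes.
Bytes at offsets 2..9: E9 FB 9C 32 D7 AD 32 5A.
Little-endian stores the least-significant byte at the lowest address.
Reassemble most-significant byte first: 5A 32 AD D7 32 9C FB E9 → 0x5A32ADD7329CFBE9.
0x5A32ADD7329CFBE9 = 6499448352027769833.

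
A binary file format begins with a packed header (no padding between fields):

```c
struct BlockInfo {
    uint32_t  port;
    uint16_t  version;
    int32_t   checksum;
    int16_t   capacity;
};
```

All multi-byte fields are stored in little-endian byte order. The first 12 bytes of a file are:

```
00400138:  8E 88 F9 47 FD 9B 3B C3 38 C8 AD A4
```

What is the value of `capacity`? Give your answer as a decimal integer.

-23379

`capacity` follows `port` (4 B), `version` (2 B), `checksum` (4 B), so it starts at offset 4 + 2 + 4 = 10 and occupies 2 bytes.
Bytes at offsets 10..11: AD A4.
In little-endian order the low byte comes first in memory.
Reassemble most-significant byte first: A4 AD → 0xA4AD.
Top bit is set, so as a signed 16-bit value this is 0xA4AD − 2^16 = -23379.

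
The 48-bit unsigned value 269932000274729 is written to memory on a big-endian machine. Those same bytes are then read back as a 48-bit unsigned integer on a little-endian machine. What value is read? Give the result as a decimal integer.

45535200313589

269932000274729 in 48-bit hexadecimal is 0xF58070FD6929.
Stored big-endian, the bytes at ascending addresses are F5 80 70 FD 69 29.
Read back as little-endian, the first byte is least significant, giving 0x2969FD7080F5.
0x2969FD7080F5 = 45535200313589.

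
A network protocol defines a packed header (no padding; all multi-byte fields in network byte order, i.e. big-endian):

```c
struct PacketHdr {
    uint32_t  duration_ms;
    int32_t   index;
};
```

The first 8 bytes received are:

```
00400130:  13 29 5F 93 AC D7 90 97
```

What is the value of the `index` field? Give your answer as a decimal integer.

-1395158889

`index` follows `duration_ms` (4 bytes), so it starts at byte offset 4 and occupies 4 bytes.
Bytes at offsets 4..7: AC D7 90 97.
In big-endian order the high byte comes first in memory.
The bytes are already most-significant first: 0xACD79097.
Top bit is set, so as a signed 32-bit value this is 0xACD79097 − 2^32 = -1395158889.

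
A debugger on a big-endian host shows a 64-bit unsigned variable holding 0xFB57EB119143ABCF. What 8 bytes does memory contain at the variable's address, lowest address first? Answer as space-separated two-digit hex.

Split into bytes (most-significant first): FB 57 EB 11 91 43 AB CF.
In big-endian order the high byte comes first in memory.
So the memory order matches the most-significant-first order: FB 57 EB 11 91 43 AB CF.

FB 57 EB 11 91 43 AB CF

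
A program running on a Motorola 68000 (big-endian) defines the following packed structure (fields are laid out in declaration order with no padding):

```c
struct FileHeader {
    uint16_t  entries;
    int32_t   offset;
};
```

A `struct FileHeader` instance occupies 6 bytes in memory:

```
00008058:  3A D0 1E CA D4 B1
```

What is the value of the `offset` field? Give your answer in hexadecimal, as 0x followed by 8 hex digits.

0x1ECAD4B1

`offset` follows `entries` (2 bytes), so it starts at byte offset 2 and occupies 4 bytes.
Bytes at offsets 2..5: 1E CA D4 B1.
In big-endian order the high byte comes first in memory.
The bytes are already most-significant first: 0x1ECAD4B1.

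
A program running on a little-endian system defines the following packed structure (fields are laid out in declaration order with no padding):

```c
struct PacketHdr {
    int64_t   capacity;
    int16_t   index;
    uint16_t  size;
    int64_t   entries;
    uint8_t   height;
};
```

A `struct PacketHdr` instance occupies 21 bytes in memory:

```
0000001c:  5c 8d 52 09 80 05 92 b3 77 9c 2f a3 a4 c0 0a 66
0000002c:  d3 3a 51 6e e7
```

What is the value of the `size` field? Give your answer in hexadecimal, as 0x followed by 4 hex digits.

`size` follows `capacity` (8 B), `index` (2 B), so it starts at offset 8 + 2 = 10 and occupies 2 bytes.
Bytes at offsets 10..11: 2F A3.
Little-endian stores the least-significant byte at the lowest address.
Reassemble most-significant byte first: A3 2F → 0xA32F.

0xA32F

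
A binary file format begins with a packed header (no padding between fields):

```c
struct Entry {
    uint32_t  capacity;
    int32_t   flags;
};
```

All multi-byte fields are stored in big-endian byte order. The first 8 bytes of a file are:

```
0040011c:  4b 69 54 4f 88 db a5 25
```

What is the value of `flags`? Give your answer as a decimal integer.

-1998871259

`flags` follows `capacity` (4 bytes), so it starts at byte offset 4 and occupies 4 bytes.
Bytes at offsets 4..7: 88 DB A5 25.
Big-endian stores the most-significant byte at the lowest address.
The bytes are already most-significant first: 0x88DBA525.
Top bit is set, so as a signed 32-bit value this is 0x88DBA525 − 2^32 = -1998871259.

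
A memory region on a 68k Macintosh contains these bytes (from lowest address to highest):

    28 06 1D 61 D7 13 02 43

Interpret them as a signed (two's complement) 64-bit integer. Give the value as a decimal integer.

Big-endian: lowest address holds the most-significant byte.
The bytes are already most-significant first: 0x28061D61D7130243.
0x28061D61D7130243 = 2884024917434761795.

2884024917434761795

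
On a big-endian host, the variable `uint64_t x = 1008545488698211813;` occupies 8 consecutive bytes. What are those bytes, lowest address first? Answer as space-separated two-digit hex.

0D FF 12 C7 49 AD FD E5

1008545488698211813 in hexadecimal, padded to 64 bits, is 0x0DFF12C749ADFDE5.
Split into bytes (most-significant first): 0D FF 12 C7 49 AD FD E5.
Big-endian stores the most-significant byte at the lowest address.
So the memory order matches the most-significant-first order: 0D FF 12 C7 49 AD FD E5.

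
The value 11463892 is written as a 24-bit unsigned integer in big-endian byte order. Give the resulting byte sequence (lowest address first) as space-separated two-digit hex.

AE EC D4

11463892 in hexadecimal, padded to 24 bits, is 0xAEECD4.
Split into bytes (most-significant first): AE EC D4.
In big-endian order the high byte comes first in memory.
So the memory order matches the most-significant-first order: AE EC D4.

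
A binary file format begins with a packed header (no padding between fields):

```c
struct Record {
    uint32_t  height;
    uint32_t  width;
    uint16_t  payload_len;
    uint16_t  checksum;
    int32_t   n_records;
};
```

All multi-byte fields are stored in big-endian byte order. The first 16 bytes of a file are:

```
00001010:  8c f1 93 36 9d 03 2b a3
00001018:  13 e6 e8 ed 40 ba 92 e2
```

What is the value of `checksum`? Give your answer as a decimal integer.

`checksum` follows `height` (4 B), `width` (4 B), `payload_len` (2 B), so it starts at offset 4 + 4 + 2 = 10 and occupies 2 bytes.
Bytes at offsets 10..11: E8 ED.
Big-endian: lowest address holds the most-significant byte.
The bytes are already most-significant first: 0xE8ED.
0xE8ED = 59629.

59629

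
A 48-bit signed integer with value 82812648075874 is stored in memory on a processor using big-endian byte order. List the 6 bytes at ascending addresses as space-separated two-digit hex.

82812648075874 in hexadecimal, padded to 48 bits, is 0x4B515278B262.
Split into bytes (most-significant first): 4B 51 52 78 B2 62.
In big-endian order the high byte comes first in memory.
So the memory order matches the most-significant-first order: 4B 51 52 78 B2 62.

4B 51 52 78 B2 62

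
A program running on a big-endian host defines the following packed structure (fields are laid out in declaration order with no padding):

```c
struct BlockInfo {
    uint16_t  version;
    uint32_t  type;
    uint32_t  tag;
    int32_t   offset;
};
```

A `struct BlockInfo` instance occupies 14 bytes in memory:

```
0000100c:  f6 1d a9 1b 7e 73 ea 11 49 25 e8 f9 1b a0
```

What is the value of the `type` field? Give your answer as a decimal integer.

`type` follows `version` (2 bytes), so it starts at byte offset 2 and occupies 4 bytes.
Bytes at offsets 2..5: A9 1B 7E 73.
In big-endian order the high byte comes first in memory.
The bytes are already most-significant first: 0xA91B7E73.
0xA91B7E73 = 2837151347.

2837151347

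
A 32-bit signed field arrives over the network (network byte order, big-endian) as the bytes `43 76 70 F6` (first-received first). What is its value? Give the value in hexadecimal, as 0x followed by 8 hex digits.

In big-endian order the high byte comes first in memory.
The bytes are already most-significant first: 0x437670F6.

0x437670F6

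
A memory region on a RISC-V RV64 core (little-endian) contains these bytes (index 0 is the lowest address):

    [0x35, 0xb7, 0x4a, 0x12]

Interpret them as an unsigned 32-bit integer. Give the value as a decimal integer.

306886453

Little-endian stores the least-significant byte at the lowest address.
Reassemble most-significant byte first: 12 4A B7 35 → 0x124AB735.
0x124AB735 = 306886453.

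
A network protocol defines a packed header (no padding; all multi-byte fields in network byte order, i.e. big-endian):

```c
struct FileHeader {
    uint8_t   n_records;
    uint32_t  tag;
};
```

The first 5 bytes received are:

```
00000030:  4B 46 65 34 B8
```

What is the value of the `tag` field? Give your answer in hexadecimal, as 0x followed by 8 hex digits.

0x466534B8

`tag` follows `n_records` (1 byte), so it starts at byte offset 1 and occupies 4 bytes.
Bytes at offsets 1..4: 46 65 34 B8.
Big-endian: lowest address holds the most-significant byte.
The bytes are already most-significant first: 0x466534B8.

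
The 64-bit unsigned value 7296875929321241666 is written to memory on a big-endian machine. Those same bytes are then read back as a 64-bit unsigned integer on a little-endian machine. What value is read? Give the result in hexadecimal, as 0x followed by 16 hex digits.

0x427C4A49FFB54365

7296875929321241666 in 64-bit hexadecimal is 0x6543B5FF494A7C42.
Stored big-endian, the bytes at ascending addresses are 65 43 B5 FF 49 4A 7C 42.
Read back as little-endian, the first byte is least significant, giving 0x427C4A49FFB54365.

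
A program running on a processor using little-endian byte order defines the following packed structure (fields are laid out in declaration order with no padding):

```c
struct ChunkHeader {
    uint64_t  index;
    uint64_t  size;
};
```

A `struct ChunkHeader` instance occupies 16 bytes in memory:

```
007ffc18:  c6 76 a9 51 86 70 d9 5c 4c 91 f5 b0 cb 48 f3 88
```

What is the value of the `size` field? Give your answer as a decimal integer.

`size` follows `index` (8 bytes), so it starts at byte offset 8 and occupies 8 bytes.
Bytes at offsets 8..15: 4C 91 F5 B0 CB 48 F3 88.
Little-endian: lowest address holds the least-significant byte.
Reassemble most-significant byte first: 88 F3 48 CB B0 F5 91 4C → 0x88F348CBB0F5914C.
0x88F348CBB0F5914C = 9868311248183333196.

9868311248183333196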